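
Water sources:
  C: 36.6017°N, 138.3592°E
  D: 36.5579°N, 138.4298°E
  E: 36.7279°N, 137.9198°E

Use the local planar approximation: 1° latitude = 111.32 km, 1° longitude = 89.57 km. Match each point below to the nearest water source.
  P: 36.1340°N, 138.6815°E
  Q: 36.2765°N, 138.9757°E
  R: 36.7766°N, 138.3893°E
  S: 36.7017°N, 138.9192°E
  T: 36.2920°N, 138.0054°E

P→D; Q→D; R→C; S→D; T→C

P at 36.1340°N, 138.6815°E:
  C: √((0.4677·111.32)² + (-0.3223·89.57)²) = √(2710.697999 + 833.385154) = 59.5322 km
  D: √((0.4239·111.32)² + (-0.2517·89.57)²) = √(2226.759062 + 508.266609) = 52.2975 km
  E: √((0.5939·111.32)² + (-0.7617·89.57)²) = √(4370.921893 + 4654.714620) = 95.0034 km
  → nearest: D (52.2975 km)
Q at 36.2765°N, 138.9757°E:
  C: √((0.3252·111.32)² + (-0.6165·89.57)²) = √(1310.531515 + 3049.237908) = 66.0286 km
  D: √((0.2814·111.32)² + (-0.5459·89.57)²) = √(981.283692 + 2390.844535) = 58.0700 km
  E: √((0.4514·111.32)² + (-1.0559·89.57)²) = √(2525.047224 + 8944.801930) = 107.0974 km
  → nearest: D (58.0700 km)
R at 36.7766°N, 138.3893°E:
  C: √((-0.1749·111.32)² + (-0.0301·89.57)²) = √(379.075760 + 7.268723) = 19.6556 km
  D: √((-0.2187·111.32)² + (0.0405·89.57)²) = √(592.712329 + 13.159373) = 24.6145 km
  E: √((-0.0487·111.32)² + (-0.4695·89.57)²) = √(29.390320 + 1768.464481) = 42.4011 km
  → nearest: C (19.6556 km)
S at 36.7017°N, 138.9192°E:
  C: √((-0.1000·111.32)² + (-0.5600·89.57)²) = √(123.921424 + 2515.945345) = 51.3796 km
  D: √((-0.1438·111.32)² + (-0.4894·89.57)²) = √(256.250173 + 1921.556145) = 46.6670 km
  E: √((0.0262·111.32)² + (-0.9994·89.57)²) = √(8.506462 + 8013.160446) = 89.5638 km
  → nearest: D (46.6670 km)
T at 36.2920°N, 138.0054°E:
  C: √((0.3097·111.32)² + (0.3538·89.57)²) = √(1188.581061 + 1004.247607) = 46.8276 km
  D: √((0.2659·111.32)² + (0.4244·89.57)²) = √(876.159290 + 1445.026790) = 48.1787 km
  E: √((0.4359·111.32)² + (-0.0856·89.57)²) = √(2354.616231 + 58.785833) = 49.1264 km
  → nearest: C (46.8276 km)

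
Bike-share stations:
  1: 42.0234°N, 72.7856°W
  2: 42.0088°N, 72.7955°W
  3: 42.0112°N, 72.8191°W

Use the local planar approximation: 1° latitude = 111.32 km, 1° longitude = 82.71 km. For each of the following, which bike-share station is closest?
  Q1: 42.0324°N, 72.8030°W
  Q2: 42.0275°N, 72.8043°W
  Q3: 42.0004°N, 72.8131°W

Q1 at 42.0324°N, 72.8030°W:
  1: √((-0.0090·111.32)² + (0.0174·82.71)²) = √(1.003764 + 2.071164) = 1.7535 km
  2: √((-0.0236·111.32)² + (0.0075·82.71)²) = √(6.901928 + 0.384803) = 2.6994 km
  3: √((-0.0212·111.32)² + (-0.0161·82.71)²) = √(5.569524 + 1.773241) = 2.7098 km
  → nearest: 1 (1.7535 km)
Q2 at 42.0275°N, 72.8043°W:
  1: √((-0.0041·111.32)² + (0.0187·82.71)²) = √(0.208312 + 2.392210) = 1.6126 km
  2: √((-0.0187·111.32)² + (0.0088·82.71)²) = √(4.333408 + 0.529763) = 2.2053 km
  3: √((-0.0163·111.32)² + (-0.0148·82.71)²) = √(3.292468 + 1.498440) = 2.1888 km
  → nearest: 1 (1.6126 km)
Q3 at 42.0004°N, 72.8131°W:
  1: √((0.0230·111.32)² + (0.0275·82.71)²) = √(6.555443 + 5.173464) = 3.4247 km
  2: √((0.0084·111.32)² + (0.0176·82.71)²) = √(0.874390 + 2.119051) = 1.7302 km
  3: √((0.0108·111.32)² + (-0.0060·82.71)²) = √(1.445419 + 0.246274) = 1.3007 km
  → nearest: 3 (1.3007 km)

Q1→1; Q2→1; Q3→3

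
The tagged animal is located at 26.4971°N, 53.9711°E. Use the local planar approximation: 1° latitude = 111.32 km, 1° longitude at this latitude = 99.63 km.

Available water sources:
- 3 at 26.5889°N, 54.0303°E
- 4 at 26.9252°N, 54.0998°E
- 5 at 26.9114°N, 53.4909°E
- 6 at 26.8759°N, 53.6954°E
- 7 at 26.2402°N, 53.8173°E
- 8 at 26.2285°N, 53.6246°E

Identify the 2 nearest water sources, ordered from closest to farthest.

Distances from 26.4971°N, 53.9711°E:
3: 11.7991 km
4: 49.3510 km
5: 66.4525 km
6: 50.3253 km
7: 32.4446 km
8: 45.6705 km
Sorted: 3 (11.7991 km) < 7 (32.4446 km) < 8 (45.6705 km) < 4 (49.3510 km) < …

3, 7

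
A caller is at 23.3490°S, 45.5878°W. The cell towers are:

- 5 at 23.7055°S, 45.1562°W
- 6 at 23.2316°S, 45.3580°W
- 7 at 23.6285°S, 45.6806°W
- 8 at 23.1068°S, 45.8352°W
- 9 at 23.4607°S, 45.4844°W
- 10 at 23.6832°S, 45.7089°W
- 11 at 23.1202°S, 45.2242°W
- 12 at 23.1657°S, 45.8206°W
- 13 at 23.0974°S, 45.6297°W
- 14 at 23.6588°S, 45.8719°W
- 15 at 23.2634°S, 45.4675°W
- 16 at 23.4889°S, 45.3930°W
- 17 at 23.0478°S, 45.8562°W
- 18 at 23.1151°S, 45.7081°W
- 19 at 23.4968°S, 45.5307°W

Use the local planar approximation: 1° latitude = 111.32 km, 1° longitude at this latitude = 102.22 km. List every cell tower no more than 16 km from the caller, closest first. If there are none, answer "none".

Distances from 23.3490°S, 45.5878°W:
5: √((-0.3565·111.32)² + (0.4316·102.22)²) = √(1574.945260 + 1946.411336) = 59.3410 km
6: √((0.1174·111.32)² + (0.2298·102.22)²) = √(170.797925 + 551.787429) = 26.8809 km
7: √((-0.2795·111.32)² + (-0.0928·102.22)²) = √(968.077262 + 89.984500) = 32.5279 km
8: √((0.2422·111.32)² + (-0.2474·102.22)²) = √(726.933483 + 639.545053) = 36.9659 km
9: √((-0.1117·111.32)² + (0.1034·102.22)²) = √(154.615398 + 111.715345) = 16.3196 km
10: √((-0.3342·111.32)² + (-0.1211·102.22)²) = √(1384.073923 + 153.235729) = 39.2085 km
11: √((0.2288·111.32)² + (0.3636·102.22)²) = √(648.721715 + 1381.400161) = 45.0569 km
12: √((0.1833·111.32)² + (-0.2328·102.22)²) = √(416.362229 + 566.288452) = 31.3473 km
13: √((0.2516·111.32)² + (-0.0419·102.22)²) = √(784.454338 + 18.344243) = 28.3337 km
14: √((-0.3098·111.32)² + (-0.2841·102.22)²) = √(1189.348755 + 843.362373) = 45.0856 km
15: √((0.0856·111.32)² + (0.1203·102.22)²) = √(90.801689 + 151.217832) = 15.5570 km
16: √((-0.1399·111.32)² + (0.1948·102.22)²) = √(242.539135 + 396.505904) = 25.2793 km
17: √((0.3012·111.32)² + (-0.2684·102.22)²) = √(1124.233003 + 752.725755) = 43.3239 km
18: √((0.2339·111.32)² + (-0.1203·102.22)²) = √(677.964321 + 151.217832) = 28.7955 km
19: √((-0.1478·111.32)² + (0.0571·102.22)²) = √(270.704368 + 34.067791) = 17.4577 km
Threshold 16 km: 15 (15.5570 km) is within range.

15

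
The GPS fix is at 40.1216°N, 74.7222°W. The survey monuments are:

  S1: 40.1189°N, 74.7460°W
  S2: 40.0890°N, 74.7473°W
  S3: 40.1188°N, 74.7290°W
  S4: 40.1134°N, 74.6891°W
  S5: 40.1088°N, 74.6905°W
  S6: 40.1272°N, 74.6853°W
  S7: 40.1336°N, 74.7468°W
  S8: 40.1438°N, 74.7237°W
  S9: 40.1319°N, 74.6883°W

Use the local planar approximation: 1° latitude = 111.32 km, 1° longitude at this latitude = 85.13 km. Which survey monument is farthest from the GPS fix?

Distances from 40.1216°N, 74.7222°W:
S1: √((-0.0027·111.32)² + (-0.0238·85.13)²) = √(0.090339 + 4.105057) = 2.0483 km
S2: √((-0.0326·111.32)² + (-0.0251·85.13)²) = √(13.169873 + 4.565756) = 4.2114 km
S3: √((-0.0028·111.32)² + (-0.0068·85.13)²) = √(0.097154 + 0.335107) = 0.6575 km
S4: √((-0.0082·111.32)² + (0.0331·85.13)²) = √(0.833248 + 7.940014) = 2.9620 km
S5: √((-0.0128·111.32)² + (0.0317·85.13)²) = √(2.030329 + 7.282555) = 3.0517 km
S6: √((0.0056·111.32)² + (0.0369·85.13)²) = √(0.388618 + 9.867747) = 3.2026 km
S7: √((0.0120·111.32)² + (-0.0246·85.13)²) = √(1.784469 + 4.385665) = 2.4840 km
S8: √((0.0222·111.32)² + (-0.0015·85.13)²) = √(6.107343 + 0.016306) = 2.4746 km
S9: √((0.0103·111.32)² + (0.0339·85.13)²) = √(1.314682 + 8.328459) = 3.1053 km
Maximum: S2 at 4.2114 km.

S2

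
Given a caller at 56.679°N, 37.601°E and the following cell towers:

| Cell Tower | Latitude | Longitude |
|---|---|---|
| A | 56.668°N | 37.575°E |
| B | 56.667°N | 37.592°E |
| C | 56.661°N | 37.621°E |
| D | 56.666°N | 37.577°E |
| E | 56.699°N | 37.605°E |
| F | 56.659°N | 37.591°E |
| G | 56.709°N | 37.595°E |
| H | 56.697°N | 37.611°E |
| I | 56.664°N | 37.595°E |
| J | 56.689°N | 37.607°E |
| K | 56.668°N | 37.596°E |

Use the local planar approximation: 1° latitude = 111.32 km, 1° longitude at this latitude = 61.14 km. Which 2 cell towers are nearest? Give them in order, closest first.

Distances from 56.679°N, 37.601°E:
A: √((-0.011·111.32)² + (-0.026·61.14)²) = √(1.49945 + 2.52696) = 2.007 km
B: √((-0.012·111.32)² + (-0.009·61.14)²) = √(1.78447 + 0.30279) = 1.445 km
C: √((-0.018·111.32)² + (0.020·61.14)²) = √(4.01505 + 1.49524) = 2.347 km
D: √((-0.013·111.32)² + (-0.024·61.14)²) = √(2.09427 + 2.15315) = 2.061 km
E: √((0.020·111.32)² + (0.004·61.14)²) = √(4.95686 + 0.05981) = 2.240 km
F: √((-0.020·111.32)² + (-0.010·61.14)²) = √(4.95686 + 0.37381) = 2.309 km
G: √((0.030·111.32)² + (-0.006·61.14)²) = √(11.15293 + 0.13457) = 3.360 km
H: √((0.018·111.32)² + (0.010·61.14)²) = √(4.01505 + 0.37381) = 2.095 km
I: √((-0.015·111.32)² + (-0.006·61.14)²) = √(2.78823 + 0.13457) = 1.710 km
J: √((0.010·111.32)² + (0.006·61.14)²) = √(1.23921 + 0.13457) = 1.172 km
K: √((-0.011·111.32)² + (-0.005·61.14)²) = √(1.49945 + 0.09345) = 1.262 km
Sorted: J (1.172 km) < K (1.262 km) < B (1.445 km) < I (1.710 km) < …

J, K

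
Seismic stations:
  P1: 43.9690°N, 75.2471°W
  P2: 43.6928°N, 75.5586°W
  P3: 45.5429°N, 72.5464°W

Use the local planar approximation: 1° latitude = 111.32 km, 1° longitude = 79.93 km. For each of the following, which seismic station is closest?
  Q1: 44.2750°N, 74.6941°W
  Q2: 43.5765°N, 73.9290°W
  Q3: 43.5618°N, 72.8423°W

Q1→P1; Q2→P1; Q3→P1

Q1 at 44.2750°N, 74.6941°W:
  P1: 55.8042 km
  P2: 94.7372 km
  P3: 222.2394 km
  → nearest: P1 (55.8042 km)
Q2 at 43.5765°N, 73.9290°W:
  P1: 114.0566 km
  P2: 130.8958 km
  P3: 245.2138 km
  → nearest: P1 (114.0566 km)
Q3 at 43.5618°N, 72.8423°W:
  P1: 197.4883 km
  P2: 217.6031 km
  P3: 221.8007 km
  → nearest: P1 (197.4883 km)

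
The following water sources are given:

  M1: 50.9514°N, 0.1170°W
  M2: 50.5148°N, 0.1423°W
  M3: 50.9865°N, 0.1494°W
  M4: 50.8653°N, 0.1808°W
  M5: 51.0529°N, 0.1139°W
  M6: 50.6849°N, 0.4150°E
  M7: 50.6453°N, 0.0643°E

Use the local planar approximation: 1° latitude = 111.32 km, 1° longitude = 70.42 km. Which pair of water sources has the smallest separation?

M1 and M3

Pairwise distances:
M1–M2: 48.6350 km
M1–M3: 4.5247 km
M1–M4: 10.5854 km
M1–M5: 11.3011 km
M1–M6: 47.7873 km
M1–M7: 36.3883 km
M2–M3: 52.5120 km
M2–M4: 39.1117 km
M2–M5: 59.9347 km
M2–M6: 43.5744 km
M2–M7: 20.5599 km
M3–M4: 13.6720 km
M3–M5: 7.8029 km
M3–M6: 52.0278 km
M3–M7: 40.8549 km
M4–M5: 21.4084 km
M4–M6: 46.5147 km
M4–M7: 29.9614 km
M5–M6: 55.3660 km
M5–M7: 47.0773 km
M6–M7: 25.0866 km
Closest pair: M1–M3 at 4.5247 km.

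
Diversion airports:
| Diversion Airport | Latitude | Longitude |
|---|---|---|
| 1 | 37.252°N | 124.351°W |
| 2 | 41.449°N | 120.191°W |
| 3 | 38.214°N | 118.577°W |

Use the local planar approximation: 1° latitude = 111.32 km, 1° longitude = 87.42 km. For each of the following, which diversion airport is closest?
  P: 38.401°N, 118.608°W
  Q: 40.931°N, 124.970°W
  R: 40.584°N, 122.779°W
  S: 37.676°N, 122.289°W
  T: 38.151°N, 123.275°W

P→3; Q→1; R→2; S→1; T→1

P at 38.401°N, 118.608°W:
  1: 518.090 km
  2: 366.439 km
  3: 20.992 km
  → nearest: 3 (20.992 km)
Q at 40.931°N, 124.970°W:
  1: 413.106 km
  2: 421.741 km
  3: 635.470 km
  → nearest: 1 (413.106 km)
R at 40.584°N, 122.779°W:
  1: 395.558 km
  2: 245.882 km
  3: 452.265 km
  → nearest: 2 (245.882 km)
S at 37.676°N, 122.289°W:
  1: 186.337 km
  2: 458.309 km
  3: 329.983 km
  → nearest: 1 (186.337 km)
T at 38.151°N, 123.275°W:
  1: 137.344 km
  2: 455.492 km
  3: 410.759 km
  → nearest: 1 (137.344 km)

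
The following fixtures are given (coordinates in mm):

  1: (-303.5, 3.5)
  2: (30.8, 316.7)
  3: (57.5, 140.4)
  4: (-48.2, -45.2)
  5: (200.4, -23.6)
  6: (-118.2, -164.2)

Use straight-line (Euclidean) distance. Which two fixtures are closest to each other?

Pairwise distances:
1–2: √((334.3)² + (313.2)²) = √(111756.490 + 98094.240) = 458.1 mm
1–3: √((361.0)² + (136.9)²) = √(130321.000 + 18741.610) = 386.1 mm
1–4: √((255.3)² + (-48.7)²) = √(65178.090 + 2371.690) = 259.9 mm
1–5: √((503.9)² + (-27.1)²) = √(253915.210 + 734.410) = 504.6 mm
1–6: √((185.3)² + (-167.7)²) = √(34336.090 + 28123.290) = 249.9 mm
2–3: √((26.7)² + (-176.3)²) = √(712.890 + 31081.690) = 178.3 mm
2–4: √((-79.0)² + (-361.9)²) = √(6241.000 + 130971.610) = 370.4 mm
2–5: √((169.6)² + (-340.3)²) = √(28764.160 + 115804.090) = 380.2 mm
2–6: √((-149.0)² + (-480.9)²) = √(22201.000 + 231264.810) = 503.5 mm
3–4: √((-105.7)² + (-185.6)²) = √(11172.490 + 34447.360) = 213.6 mm
3–5: √((142.9)² + (-164.0)²) = √(20420.410 + 26896.000) = 217.5 mm
3–6: √((-175.7)² + (-304.6)²) = √(30870.490 + 92781.160) = 351.6 mm
4–5: √((248.6)² + (21.6)²) = √(61801.960 + 466.560) = 249.5 mm
4–6: √((-70.0)² + (-119.0)²) = √(4900.000 + 14161.000) = 138.1 mm
5–6: √((-318.6)² + (-140.6)²) = √(101505.960 + 19768.360) = 348.2 mm
Closest pair: 4–6 at 138.1 mm.

4 and 6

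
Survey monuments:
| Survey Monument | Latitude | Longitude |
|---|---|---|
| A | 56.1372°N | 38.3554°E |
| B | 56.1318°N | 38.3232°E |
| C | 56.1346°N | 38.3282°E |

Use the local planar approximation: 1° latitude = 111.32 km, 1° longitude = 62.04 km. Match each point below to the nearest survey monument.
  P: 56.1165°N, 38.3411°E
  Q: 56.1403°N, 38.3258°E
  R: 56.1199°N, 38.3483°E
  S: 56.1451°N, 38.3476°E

P at 56.1165°N, 38.3411°E:
  A: 2.4692 km
  B: 2.0333 km
  C: 2.1680 km
  → nearest: B (2.0333 km)
Q at 56.1403°N, 38.3258°E:
  A: 1.8685 km
  B: 0.9599 km
  C: 0.6518 km
  → nearest: C (0.6518 km)
R at 56.1199°N, 38.3483°E:
  A: 1.9756 km
  B: 2.0444 km
  C: 2.0574 km
  → nearest: A (1.9756 km)
S at 56.1451°N, 38.3476°E:
  A: 1.0038 km
  B: 2.1174 km
  C: 1.6777 km
  → nearest: A (1.0038 km)

P→B; Q→C; R→A; S→A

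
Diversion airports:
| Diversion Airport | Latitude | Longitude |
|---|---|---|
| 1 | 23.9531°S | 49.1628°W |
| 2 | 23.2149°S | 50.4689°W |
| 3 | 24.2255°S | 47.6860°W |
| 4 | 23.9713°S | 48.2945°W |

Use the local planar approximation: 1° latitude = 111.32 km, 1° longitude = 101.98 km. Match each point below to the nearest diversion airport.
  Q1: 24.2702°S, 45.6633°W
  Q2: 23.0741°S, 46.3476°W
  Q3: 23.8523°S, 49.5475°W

Q1→3; Q2→3; Q3→1

Q1 at 24.2702°S, 45.6633°W:
  1: √((0.3171·111.32)² + (-3.4995·101.98)²) = √(1246.059783 + 127362.627779) = 358.6205 km
  2: √((1.0553·111.32)² + (-4.8056·101.98)²) = √(13800.609636 + 240173.591878) = 503.9585 km
  3: √((0.0447·111.32)² + (-2.0227·101.98)²) = √(24.760616 + 42549.353347) = 206.3350 km
  4: √((0.2989·111.32)² + (-2.6312·101.98)²) = √(1107.128997 + 72000.868688) = 270.3849 km
  → nearest: 3 (206.3350 km)
Q2 at 23.0741°S, 46.3476°W:
  1: √((-0.8790·111.32)² + (-2.8152·101.98)²) = √(9574.677296 + 82423.019958) = 303.3112 km
  2: √((-0.1408·111.32)² + (-4.1213·101.98)²) = √(245.669762 + 176643.830361) = 420.5823 km
  3: √((-1.1514·111.32)² + (-1.3384·101.98)²) = √(16428.535311 + 18629.528835) = 187.2380 km
  4: √((-0.8972·111.32)² + (-1.9469·101.98)²) = √(9975.276101 + 39420.062227) = 222.2506 km
  → nearest: 3 (187.2380 km)
Q3 at 23.8523°S, 49.5475°W:
  1: √((-0.1008·111.32)² + (0.3847·101.98)²) = √(125.912098 + 1539.126756) = 40.8049 km
  2: √((0.6374·111.32)² + (-0.9214·101.98)²) = √(5034.664248 + 8829.303205) = 117.7454 km
  3: √((-0.3732·111.32)² + (1.8615·101.98)²) = √(1725.955783 + 36037.619571) = 194.3285 km
  4: √((-0.1190·111.32)² + (1.2530·101.98)²) = √(175.485129 + 16327.968627) = 128.4658 km
  → nearest: 1 (40.8049 km)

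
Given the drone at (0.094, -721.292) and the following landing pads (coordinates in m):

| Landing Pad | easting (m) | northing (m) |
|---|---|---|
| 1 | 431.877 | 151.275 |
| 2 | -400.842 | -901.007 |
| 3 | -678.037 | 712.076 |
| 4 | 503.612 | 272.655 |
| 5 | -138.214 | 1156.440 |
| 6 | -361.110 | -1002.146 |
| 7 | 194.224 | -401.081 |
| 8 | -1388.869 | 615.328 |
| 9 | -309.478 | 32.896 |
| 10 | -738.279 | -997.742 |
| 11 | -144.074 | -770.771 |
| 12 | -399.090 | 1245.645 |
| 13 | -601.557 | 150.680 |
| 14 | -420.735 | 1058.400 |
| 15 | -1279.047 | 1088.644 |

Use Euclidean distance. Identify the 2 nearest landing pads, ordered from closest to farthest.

Distances from (0.094, -721.292):
1: √((431.783)² + (872.567)²) = √(186436.55909 + 761373.16949) = 973.555 m
2: √((-400.936)² + (-179.715)²) = √(160749.67610 + 32297.48122) = 439.371 m
3: √((-678.131)² + (1433.368)²) = √(459861.65316 + 2054543.82342) = 1585.688 m
4: √((503.518)² + (993.947)²) = √(253530.37632 + 987930.63881) = 1114.209 m
5: √((-138.308)² + (1877.732)²) = √(19129.10286 + 3525877.46382) = 1882.819 m
6: √((-361.204)² + (-280.854)²) = √(130468.32962 + 78878.96932) = 457.545 m
7: √((194.130)² + (320.211)²) = √(37686.45690 + 102535.08452) = 374.462 m
8: √((-1388.963)² + (1336.620)²) = √(1929218.21537 + 1786553.02440) = 1927.634 m
9: √((-309.572)² + (754.188)²) = √(95834.82318 + 568799.53934) = 815.251 m
10: √((-738.373)² + (-276.450)²) = √(545194.68713 + 76424.60250) = 788.428 m
11: √((-144.168)² + (-49.479)²) = √(20784.41222 + 2448.17144) = 152.422 m
12: √((-399.184)² + (1966.937)²) = √(159347.86586 + 3868841.16197) = 2007.035 m
13: √((-601.651)² + (871.972)²) = √(361983.92580 + 760335.16878) = 1059.396 m
14: √((-420.829)² + (1779.692)²) = √(177097.04724 + 3167303.61486) = 1828.770 m
15: √((-1279.141)² + (1809.936)²) = √(1636201.69788 + 3275868.32410) = 2216.319 m
Sorted: 11 (152.422 m) < 7 (374.462 m) < 2 (439.371 m) < 6 (457.545 m) < …

11, 7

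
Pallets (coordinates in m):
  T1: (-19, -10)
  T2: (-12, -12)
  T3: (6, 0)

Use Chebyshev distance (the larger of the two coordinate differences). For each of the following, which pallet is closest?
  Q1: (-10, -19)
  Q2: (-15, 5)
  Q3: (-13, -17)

Q1→T2; Q2→T1; Q3→T2

Q1 at (-10, -19):
  T1: max(|-9|, |9|) = 9 m
  T2: max(|-2|, |7|) = 7 m
  T3: max(|16|, |19|) = 19 m
  → nearest: T2 (7 m)
Q2 at (-15, 5):
  T1: max(|-4|, |-15|) = 15 m
  T2: max(|3|, |-17|) = 17 m
  T3: max(|21|, |-5|) = 21 m
  → nearest: T1 (15 m)
Q3 at (-13, -17):
  T1: max(|-6|, |7|) = 7 m
  T2: max(|1|, |5|) = 5 m
  T3: max(|19|, |17|) = 19 m
  → nearest: T2 (5 m)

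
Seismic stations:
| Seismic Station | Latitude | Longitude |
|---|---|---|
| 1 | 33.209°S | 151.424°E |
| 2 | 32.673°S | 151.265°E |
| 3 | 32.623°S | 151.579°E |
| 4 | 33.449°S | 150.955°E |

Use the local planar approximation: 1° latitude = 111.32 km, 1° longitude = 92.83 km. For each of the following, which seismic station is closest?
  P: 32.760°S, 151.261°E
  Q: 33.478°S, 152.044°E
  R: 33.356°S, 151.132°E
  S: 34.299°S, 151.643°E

P at 32.760°S, 151.261°E:
  1: 52.223 km
  2: 9.692 km
  3: 33.227 km
  4: 81.791 km
  → nearest: 2 (9.692 km)
Q at 33.478°S, 152.044°E:
  1: 64.879 km
  2: 115.151 km
  3: 104.510 km
  4: 101.143 km
  → nearest: 1 (64.879 km)
R at 33.356°S, 151.132°E:
  1: 31.663 km
  2: 77.027 km
  3: 91.542 km
  4: 19.420 km
  → nearest: 4 (19.420 km)
S at 34.299°S, 151.643°E:
  1: 123.030 km
  2: 184.376 km
  3: 186.667 km
  4: 114.159 km
  → nearest: 4 (114.159 km)

P→2; Q→1; R→4; S→4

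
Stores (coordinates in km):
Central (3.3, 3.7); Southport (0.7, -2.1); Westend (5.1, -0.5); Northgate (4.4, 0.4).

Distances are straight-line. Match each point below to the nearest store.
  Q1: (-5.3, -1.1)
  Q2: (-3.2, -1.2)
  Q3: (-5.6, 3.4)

Q1 at (-5.3, -1.1):
  Central: √((8.6)² + (4.8)²) = √(73.9600 + 23.0400) = 9.85 km
  Southport: √((6.0)² + (-1.0)²) = √(36.0000 + 1.0000) = 6.08 km
  Westend: √((10.4)² + (0.6)²) = √(108.1600 + 0.3600) = 10.42 km
  Northgate: √((9.7)² + (1.5)²) = √(94.0900 + 2.2500) = 9.82 km
  → nearest: Southport (6.08 km)
Q2 at (-3.2, -1.2):
  Central: √((6.5)² + (4.9)²) = √(42.2500 + 24.0100) = 8.14 km
  Southport: √((3.9)² + (-0.9)²) = √(15.2100 + 0.8100) = 4.00 km
  Westend: √((8.3)² + (0.7)²) = √(68.8900 + 0.4900) = 8.33 km
  Northgate: √((7.6)² + (1.6)²) = √(57.7600 + 2.5600) = 7.77 km
  → nearest: Southport (4.00 km)
Q3 at (-5.6, 3.4):
  Central: √((8.9)² + (0.3)²) = √(79.2100 + 0.0900) = 8.91 km
  Southport: √((6.3)² + (-5.5)²) = √(39.6900 + 30.2500) = 8.36 km
  Westend: √((10.7)² + (-3.9)²) = √(114.4900 + 15.2100) = 11.39 km
  Northgate: √((10.0)² + (-3.0)²) = √(100.0000 + 9.0000) = 10.44 km
  → nearest: Southport (8.36 km)

Q1→Southport; Q2→Southport; Q3→Southport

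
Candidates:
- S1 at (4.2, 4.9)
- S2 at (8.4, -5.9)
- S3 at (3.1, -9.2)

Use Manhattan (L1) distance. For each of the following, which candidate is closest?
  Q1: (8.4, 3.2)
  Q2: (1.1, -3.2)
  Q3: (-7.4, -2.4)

Q1 at (8.4, 3.2):
  S1: 5.9
  S2: 9.1
  S3: 17.7
  → nearest: S1 (5.9)
Q2 at (1.1, -3.2):
  S1: 11.2
  S2: 10.0
  S3: 8.0
  → nearest: S3 (8.0)
Q3 at (-7.4, -2.4):
  S1: 18.9
  S2: 19.3
  S3: 17.3
  → nearest: S3 (17.3)

Q1→S1; Q2→S3; Q3→S3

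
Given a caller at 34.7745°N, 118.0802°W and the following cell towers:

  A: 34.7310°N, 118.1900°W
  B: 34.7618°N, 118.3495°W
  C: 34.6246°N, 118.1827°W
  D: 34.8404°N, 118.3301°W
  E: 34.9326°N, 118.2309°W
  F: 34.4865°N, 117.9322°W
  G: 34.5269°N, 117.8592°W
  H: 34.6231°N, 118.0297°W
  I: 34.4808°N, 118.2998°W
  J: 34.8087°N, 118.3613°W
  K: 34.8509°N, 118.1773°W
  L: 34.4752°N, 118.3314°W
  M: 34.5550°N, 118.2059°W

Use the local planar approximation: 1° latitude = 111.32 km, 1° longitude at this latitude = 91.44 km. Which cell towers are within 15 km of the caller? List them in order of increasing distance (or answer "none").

A, K

Distances from 34.7745°N, 118.0802°W:
A: √((-0.0435·111.32)² + (-0.1098·91.44)²) = √(23.449031 + 100.803849) = 11.1469 km
B: √((-0.0127·111.32)² + (-0.2693·91.44)²) = √(1.998729 + 606.380381) = 24.6653 km
C: √((-0.1499·111.32)² + (-0.1025·91.44)²) = √(278.451564 + 87.845631) = 19.1389 km
D: √((0.0659·111.32)² + (-0.2499·91.44)²) = √(53.816720 + 522.161620) = 23.9995 km
E: √((0.1581·111.32)² + (-0.1507·91.44)²) = √(309.749158 + 189.888620) = 22.3526 km
F: √((-0.2880·111.32)² + (0.1480·91.44)²) = √(1027.853859 + 183.145337) = 34.7994 km
G: √((-0.2476·111.32)² + (0.2210·91.44)²) = √(759.709708 + 408.372964) = 34.1772 km
H: √((-0.1514·111.32)² + (0.0505·91.44)²) = √(284.052192 + 21.323338) = 17.4750 km
I: √((-0.2937·111.32)² + (-0.2196·91.44)²) = √(1068.942362 + 403.215396) = 38.3687 km
J: √((0.0342·111.32)² + (-0.2811·91.44)²) = √(14.494345 + 660.684512) = 25.9842 km
K: √((0.0764·111.32)² + (-0.0971·91.44)²) = √(72.332440 + 78.833516) = 12.2950 km
L: √((-0.2993·111.32)² + (-0.2512·91.44)²) = √(1110.094188 + 527.608404) = 40.4685 km
M: √((-0.2195·111.32)² + (-0.1257·91.44)²) = √(597.056519 + 132.112220) = 27.0031 km
Threshold 15 km: A (11.1469 km), K (12.2950 km) are within range.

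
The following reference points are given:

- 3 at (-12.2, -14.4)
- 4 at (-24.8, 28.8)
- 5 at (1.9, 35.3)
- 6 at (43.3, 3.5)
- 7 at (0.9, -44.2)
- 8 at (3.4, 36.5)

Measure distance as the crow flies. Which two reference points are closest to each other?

5 and 8

Pairwise distances:
3–4: √((-12.6)² + (43.2)²) = √(158.760 + 1866.240) = 45.0
3–5: √((14.1)² + (49.7)²) = √(198.810 + 2470.090) = 51.7
3–6: √((55.5)² + (17.9)²) = √(3080.250 + 320.410) = 58.3
3–7: √((13.1)² + (-29.8)²) = √(171.610 + 888.040) = 32.6
3–8: √((15.6)² + (50.9)²) = √(243.360 + 2590.810) = 53.2
4–5: √((26.7)² + (6.5)²) = √(712.890 + 42.250) = 27.5
4–6: √((68.1)² + (-25.3)²) = √(4637.610 + 640.090) = 72.6
4–7: √((25.7)² + (-73.0)²) = √(660.490 + 5329.000) = 77.4
4–8: √((28.2)² + (7.7)²) = √(795.240 + 59.290) = 29.2
5–6: √((41.4)² + (-31.8)²) = √(1713.960 + 1011.240) = 52.2
5–7: √((-1.0)² + (-79.5)²) = √(1.000 + 6320.250) = 79.5
5–8: √((1.5)² + (1.2)²) = √(2.250 + 1.440) = 1.9
6–7: √((-42.4)² + (-47.7)²) = √(1797.760 + 2275.290) = 63.8
6–8: √((-39.9)² + (33.0)²) = √(1592.010 + 1089.000) = 51.8
7–8: √((2.5)² + (80.7)²) = √(6.250 + 6512.490) = 80.7
Closest pair: 5–8 at 1.9.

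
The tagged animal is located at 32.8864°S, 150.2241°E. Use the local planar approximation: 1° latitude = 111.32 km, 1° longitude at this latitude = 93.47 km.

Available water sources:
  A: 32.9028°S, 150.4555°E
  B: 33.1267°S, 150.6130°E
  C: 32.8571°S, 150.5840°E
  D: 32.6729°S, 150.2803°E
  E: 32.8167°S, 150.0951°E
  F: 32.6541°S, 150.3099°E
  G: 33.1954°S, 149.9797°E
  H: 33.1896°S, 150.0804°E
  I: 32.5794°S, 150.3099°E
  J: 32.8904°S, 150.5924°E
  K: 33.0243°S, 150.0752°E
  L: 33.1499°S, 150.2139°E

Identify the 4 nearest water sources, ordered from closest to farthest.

E, K, A, D

Distances from 32.8864°S, 150.2241°E:
A: 21.7059 km
B: 45.1324 km
C: 33.7976 km
D: 24.3404 km
E: 14.3384 km
F: 27.0747 km
G: 41.2924 km
H: 36.3266 km
I: 35.1036 km
J: 34.4279 km
K: 20.7209 km
L: 29.3483 km
Sorted: E (14.3384 km) < K (20.7209 km) < A (21.7059 km) < D (24.3404 km) < F (27.0747 km) < L (29.3483 km) < …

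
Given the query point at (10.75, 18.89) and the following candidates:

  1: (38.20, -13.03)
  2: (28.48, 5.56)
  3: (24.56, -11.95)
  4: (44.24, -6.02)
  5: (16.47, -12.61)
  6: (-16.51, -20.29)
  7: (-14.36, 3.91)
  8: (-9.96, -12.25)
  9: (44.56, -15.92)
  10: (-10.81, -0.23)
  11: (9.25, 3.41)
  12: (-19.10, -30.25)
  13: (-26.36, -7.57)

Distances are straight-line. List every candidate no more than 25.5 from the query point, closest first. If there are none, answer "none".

11, 2

Distances from (10.75, 18.89):
1: √((27.45)² + (-31.92)²) = √(753.5025 + 1018.8864) = 42.10
2: √((17.73)² + (-13.33)²) = √(314.3529 + 177.6889) = 22.18
3: √((13.81)² + (-30.84)²) = √(190.7161 + 951.1056) = 33.79
4: √((33.49)² + (-24.91)²) = √(1121.5801 + 620.5081) = 41.74
5: √((5.72)² + (-31.50)²) = √(32.7184 + 992.2500) = 32.02
6: √((-27.26)² + (-39.18)²) = √(743.1076 + 1535.0724) = 47.73
7: √((-25.11)² + (-14.98)²) = √(630.5121 + 224.4004) = 29.24
8: √((-20.71)² + (-31.14)²) = √(428.9041 + 969.6996) = 37.40
9: √((33.81)² + (-34.81)²) = √(1143.1161 + 1211.7361) = 48.53
10: √((-21.56)² + (-19.12)²) = √(464.8336 + 365.5744) = 28.82
11: √((-1.50)² + (-15.48)²) = √(2.2500 + 239.6304) = 15.55
12: √((-29.85)² + (-49.14)²) = √(891.0225 + 2414.7396) = 57.50
13: √((-37.11)² + (-26.46)²) = √(1377.1521 + 700.1316) = 45.58
Threshold 25.5: 11 (15.55), 2 (22.18) are within range.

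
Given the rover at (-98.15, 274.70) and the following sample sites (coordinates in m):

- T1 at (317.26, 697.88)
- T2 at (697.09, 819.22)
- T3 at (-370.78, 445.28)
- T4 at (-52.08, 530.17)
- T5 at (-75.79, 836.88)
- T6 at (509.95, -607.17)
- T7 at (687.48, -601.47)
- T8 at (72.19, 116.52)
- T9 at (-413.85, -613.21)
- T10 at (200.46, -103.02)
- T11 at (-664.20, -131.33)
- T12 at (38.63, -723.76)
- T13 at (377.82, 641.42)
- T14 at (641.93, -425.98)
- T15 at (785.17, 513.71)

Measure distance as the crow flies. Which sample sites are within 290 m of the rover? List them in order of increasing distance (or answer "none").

Distances from (-98.15, 274.70):
T1: √((415.41)² + (423.18)²) = √(172565.4681 + 179081.3124) = 593.00 m
T2: √((795.24)² + (544.52)²) = √(632406.6576 + 296502.0304) = 963.80 m
T3: √((-272.63)² + (170.58)²) = √(74327.1169 + 29097.5364) = 321.60 m
T4: √((46.07)² + (255.47)²) = √(2122.4449 + 65264.9209) = 259.59 m
T5: √((22.36)² + (562.18)²) = √(499.9696 + 316046.3524) = 562.62 m
T6: √((608.10)² + (-881.87)²) = √(369785.6100 + 777694.6969) = 1071.21 m
T7: √((785.63)² + (-876.17)²) = √(617214.4969 + 767673.8689) = 1176.81 m
T8: √((170.34)² + (-158.18)²) = √(29015.7156 + 25020.9124) = 232.46 m
T9: √((-315.70)² + (-887.91)²) = √(99666.4900 + 788384.1681) = 942.36 m
T10: √((298.61)² + (-377.72)²) = √(89167.9321 + 142672.3984) = 481.50 m
T11: √((-566.05)² + (-406.03)²) = √(320412.6025 + 164860.3609) = 696.62 m
T12: √((136.78)² + (-998.46)²) = √(18708.7684 + 996922.3716) = 1007.79 m
T13: √((475.97)² + (366.72)²) = √(226547.4409 + 134483.5584) = 600.86 m
T14: √((740.08)² + (-700.68)²) = √(547718.4064 + 490952.4624) = 1019.15 m
T15: √((883.32)² + (239.01)²) = √(780254.2224 + 57125.7801) = 915.08 m
Threshold 290 m: T8 (232.46 m), T4 (259.59 m) are within range.

T8, T4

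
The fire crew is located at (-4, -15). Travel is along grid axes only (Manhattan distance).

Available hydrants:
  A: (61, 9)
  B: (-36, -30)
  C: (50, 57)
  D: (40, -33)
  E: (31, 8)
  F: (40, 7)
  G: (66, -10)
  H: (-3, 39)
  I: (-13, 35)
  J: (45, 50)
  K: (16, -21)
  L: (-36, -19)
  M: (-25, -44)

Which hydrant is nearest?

K

Distances from (-4, -15):
A: 89
B: 47
C: 126
D: 62
E: 58
F: 66
G: 75
H: 55
I: 59
J: 114
K: 26
L: 36
M: 50
Minimum: K at 26.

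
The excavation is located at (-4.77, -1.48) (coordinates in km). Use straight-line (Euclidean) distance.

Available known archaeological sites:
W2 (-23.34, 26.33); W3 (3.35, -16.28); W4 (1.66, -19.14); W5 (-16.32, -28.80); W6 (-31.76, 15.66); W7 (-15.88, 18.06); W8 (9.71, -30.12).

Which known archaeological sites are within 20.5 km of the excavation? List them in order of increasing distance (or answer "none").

W3, W4

Distances from (-4.77, -1.48):
W2: √((-18.57)² + (27.81)²) = √(344.8449 + 773.3961) = 33.44 km
W3: √((8.12)² + (-14.80)²) = √(65.9344 + 219.0400) = 16.88 km
W4: √((6.43)² + (-17.66)²) = √(41.3449 + 311.8756) = 18.79 km
W5: √((-11.55)² + (-27.32)²) = √(133.4025 + 746.3824) = 29.66 km
W6: √((-26.99)² + (17.14)²) = √(728.4601 + 293.7796) = 31.97 km
W7: √((-11.11)² + (19.54)²) = √(123.4321 + 381.8116) = 22.48 km
W8: √((14.48)² + (-28.64)²) = √(209.6704 + 820.2496) = 32.09 km
Threshold 20.5 km: W3 (16.88 km), W4 (18.79 km) are within range.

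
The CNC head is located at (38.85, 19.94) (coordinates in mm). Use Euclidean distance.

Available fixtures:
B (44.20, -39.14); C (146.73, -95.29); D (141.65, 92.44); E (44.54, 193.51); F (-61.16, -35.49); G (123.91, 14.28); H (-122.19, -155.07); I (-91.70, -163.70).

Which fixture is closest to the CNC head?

B

Distances from (38.85, 19.94):
B: √((5.35)² + (-59.08)²) = √(28.6225 + 3490.4464) = 59.32 mm
C: √((107.88)² + (-115.23)²) = √(11638.0944 + 13277.9529) = 157.85 mm
D: √((102.80)² + (72.50)²) = √(10567.8400 + 5256.2500) = 125.79 mm
E: √((5.69)² + (173.57)²) = √(32.3761 + 30126.5449) = 173.66 mm
F: √((-100.01)² + (-55.43)²) = √(10002.0001 + 3072.4849) = 114.34 mm
G: √((85.06)² + (-5.66)²) = √(7235.2036 + 32.0356) = 85.25 mm
H: √((-161.04)² + (-175.01)²) = √(25933.8816 + 30628.5001) = 237.83 mm
I: √((-130.55)² + (-183.64)²) = √(17043.3025 + 33723.6496) = 225.32 mm
Minimum: B at 59.32 mm.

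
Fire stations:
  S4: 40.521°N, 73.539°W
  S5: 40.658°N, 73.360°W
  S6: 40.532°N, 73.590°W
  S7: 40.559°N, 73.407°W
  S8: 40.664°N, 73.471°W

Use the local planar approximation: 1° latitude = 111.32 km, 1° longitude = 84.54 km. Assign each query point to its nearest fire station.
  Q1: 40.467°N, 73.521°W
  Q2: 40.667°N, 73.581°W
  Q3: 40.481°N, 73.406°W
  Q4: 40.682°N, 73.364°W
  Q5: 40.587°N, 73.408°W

Q1 at 40.467°N, 73.521°W:
  S4: 6.201 km
  S5: 25.246 km
  S6: 9.294 km
  S7: 14.063 km
  S8: 22.334 km
  → nearest: S4 (6.201 km)
Q2 at 40.667°N, 73.581°W:
  S4: 16.636 km
  S5: 18.710 km
  S6: 15.047 km
  S7: 18.998 km
  S8: 9.305 km
  → nearest: S8 (9.305 km)
Q3 at 40.481°N, 73.406°W:
  S4: 12.093 km
  S5: 20.084 km
  S6: 16.559 km
  S7: 8.683 km
  S8: 21.100 km
  → nearest: S7 (8.683 km)
Q4 at 40.682°N, 73.364°W:
  S4: 23.240 km
  S5: 2.693 km
  S6: 25.374 km
  S7: 14.167 km
  S8: 9.265 km
  → nearest: S5 (2.693 km)
Q5 at 40.587°N, 73.408°W:
  S4: 13.290 km
  S5: 8.885 km
  S6: 16.560 km
  S7: 3.118 km
  S8: 10.092 km
  → nearest: S7 (3.118 km)

Q1→S4; Q2→S8; Q3→S7; Q4→S5; Q5→S7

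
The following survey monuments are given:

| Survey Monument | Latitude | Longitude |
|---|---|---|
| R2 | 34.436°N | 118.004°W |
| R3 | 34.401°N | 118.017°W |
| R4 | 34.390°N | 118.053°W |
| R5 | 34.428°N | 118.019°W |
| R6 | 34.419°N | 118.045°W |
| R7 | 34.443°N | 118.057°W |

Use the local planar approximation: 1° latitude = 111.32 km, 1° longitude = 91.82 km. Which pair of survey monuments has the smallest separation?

R2 and R5

Pairwise distances:
R2–R3: 4.075 km
R2–R4: 6.816 km
R2–R5: 1.640 km
R2–R6: 4.214 km
R2–R7: 4.928 km
R3–R4: 3.525 km
R3–R5: 3.011 km
R3–R6: 3.260 km
R3–R7: 5.946 km
R4–R5: 5.257 km
R4–R6: 3.311 km
R4–R7: 5.911 km
R5–R6: 2.589 km
R5–R7: 3.868 km
R6–R7: 2.890 km
Closest pair: R2–R5 at 1.640 km.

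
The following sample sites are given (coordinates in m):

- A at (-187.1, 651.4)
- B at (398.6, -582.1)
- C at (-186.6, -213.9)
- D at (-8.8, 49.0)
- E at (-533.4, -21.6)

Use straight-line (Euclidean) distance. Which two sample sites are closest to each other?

C and D

Pairwise distances:
C–D: 317.4 m
C–E: 396.5 m
D–E: 529.3 m
A–D: 628.2 m
B–C: 691.4 m
B–D: 751.2 m
A–E: 756.9 m
A–C: 865.3 m
B–E: 1087.6 m
A–B: 1365.5 m
Closest pair: C–D at 317.4 m.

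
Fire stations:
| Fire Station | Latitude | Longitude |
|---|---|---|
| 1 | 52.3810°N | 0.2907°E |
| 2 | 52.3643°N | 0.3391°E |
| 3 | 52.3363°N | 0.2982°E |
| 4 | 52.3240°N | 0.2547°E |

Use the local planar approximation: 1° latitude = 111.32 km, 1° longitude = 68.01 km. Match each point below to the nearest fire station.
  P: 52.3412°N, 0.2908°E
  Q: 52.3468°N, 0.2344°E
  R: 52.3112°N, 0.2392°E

P at 52.3412°N, 0.2908°E:
  1: 4.4305 km
  2: 4.1717 km
  3: 0.7422 km
  4: 3.1135 km
  → nearest: 3 (0.7422 km)
Q at 52.3468°N, 0.2344°E:
  1: 5.3996 km
  2: 7.3823 km
  3: 4.4937 km
  4: 2.8893 km
  → nearest: 4 (2.8893 km)
R at 52.3112°N, 0.2392°E:
  1: 8.5231 km
  2: 9.0057 km
  3: 4.8896 km
  4: 1.7724 km
  → nearest: 4 (1.7724 km)

P→3; Q→4; R→4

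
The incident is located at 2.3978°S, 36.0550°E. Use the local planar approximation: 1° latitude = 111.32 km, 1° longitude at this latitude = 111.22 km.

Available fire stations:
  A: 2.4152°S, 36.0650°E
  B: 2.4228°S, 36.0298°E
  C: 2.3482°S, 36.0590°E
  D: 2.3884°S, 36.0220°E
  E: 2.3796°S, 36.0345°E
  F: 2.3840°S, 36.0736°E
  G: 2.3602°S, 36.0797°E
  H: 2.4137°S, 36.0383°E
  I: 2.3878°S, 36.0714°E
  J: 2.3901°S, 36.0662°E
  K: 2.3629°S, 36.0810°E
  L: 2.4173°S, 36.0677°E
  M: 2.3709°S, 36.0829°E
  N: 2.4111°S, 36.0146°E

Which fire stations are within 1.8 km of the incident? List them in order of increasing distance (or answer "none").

J

Distances from 2.3978°S, 36.0550°E:
A: 2.2336 km
B: 3.9497 km
C: 5.5394 km
D: 3.8165 km
E: 3.0501 km
F: 2.5767 km
G: 5.0066 km
H: 2.5657 km
I: 2.1369 km
J: 1.5121 km
K: 4.8431 km
L: 2.5898 km
M: 4.3123 km
N: 4.7309 km
Threshold 1.8 km: J (1.5121 km) is within range.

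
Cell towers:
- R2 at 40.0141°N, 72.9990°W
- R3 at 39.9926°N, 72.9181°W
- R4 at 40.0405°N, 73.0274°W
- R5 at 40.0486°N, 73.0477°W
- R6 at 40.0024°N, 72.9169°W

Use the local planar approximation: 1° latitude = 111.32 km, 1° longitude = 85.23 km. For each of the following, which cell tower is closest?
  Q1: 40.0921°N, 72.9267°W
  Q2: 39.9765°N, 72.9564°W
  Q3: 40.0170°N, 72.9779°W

Q1→R6; Q2→R3; Q3→R2

Q1 at 40.0921°N, 72.9267°W:
  R2: 10.6473 km
  R3: 11.1006 km
  R4: 10.3275 km
  R5: 11.3931 km
  R6: 10.0203 km
  → nearest: R6 (10.0203 km)
Q2 at 39.9765°N, 72.9564°W:
  R2: 5.5410 km
  R3: 3.7240 km
  R4: 9.3476 km
  R5: 11.1791 km
  R6: 4.4325 km
  → nearest: R3 (3.7240 km)
Q3 at 40.0170°N, 72.9779°W:
  R2: 1.8271 km
  R3: 5.7754 km
  R4: 4.9641 km
  R5: 6.9113 km
  R6: 5.4471 km
  → nearest: R2 (1.8271 km)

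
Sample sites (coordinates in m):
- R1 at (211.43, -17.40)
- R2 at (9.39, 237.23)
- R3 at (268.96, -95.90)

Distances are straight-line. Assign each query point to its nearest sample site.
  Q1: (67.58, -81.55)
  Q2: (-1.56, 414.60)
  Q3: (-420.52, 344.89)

Q1→R1; Q2→R2; Q3→R2

Q1 at (67.58, -81.55):
  R1: √((143.85)² + (64.15)²) = √(20692.8225 + 4115.2225) = 157.51 m
  R2: √((-58.19)² + (318.78)²) = √(3386.0761 + 101620.6884) = 324.05 m
  R3: √((201.38)² + (-14.35)²) = √(40553.9044 + 205.9225) = 201.89 m
  → nearest: R1 (157.51 m)
Q2 at (-1.56, 414.60):
  R1: √((212.99)² + (-432.00)²) = √(45364.7401 + 186624.0000) = 481.65 m
  R2: √((10.95)² + (-177.37)²) = √(119.9025 + 31460.1169) = 177.71 m
  R3: √((270.52)² + (-510.50)²) = √(73181.0704 + 260610.2500) = 577.75 m
  → nearest: R2 (177.71 m)
Q3 at (-420.52, 344.89):
  R1: √((631.95)² + (-362.29)²) = √(399360.8025 + 131254.0441) = 728.43 m
  R2: √((429.91)² + (-107.66)²) = √(184822.6081 + 11590.6756) = 443.19 m
  R3: √((689.48)² + (-440.79)²) = √(475382.6704 + 194295.8241) = 818.34 m
  → nearest: R2 (443.19 m)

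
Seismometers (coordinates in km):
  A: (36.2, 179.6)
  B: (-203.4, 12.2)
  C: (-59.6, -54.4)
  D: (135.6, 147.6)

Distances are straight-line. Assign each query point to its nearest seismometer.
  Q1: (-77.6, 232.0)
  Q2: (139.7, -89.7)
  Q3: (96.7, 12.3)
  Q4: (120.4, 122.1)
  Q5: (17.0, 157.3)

Q1→A; Q2→C; Q3→D; Q4→D; Q5→A

Q1 at (-77.6, 232.0):
  A: 125.3 km
  B: 253.3 km
  C: 287.0 km
  D: 229.3 km
  → nearest: A (125.3 km)
Q2 at (139.7, -89.7):
  A: 288.5 km
  B: 357.9 km
  C: 202.4 km
  D: 237.3 km
  → nearest: C (202.4 km)
Q3 at (96.7, 12.3):
  A: 177.9 km
  B: 300.1 km
  C: 169.9 km
  D: 140.8 km
  → nearest: D (140.8 km)
Q4 at (120.4, 122.1):
  A: 102.0 km
  B: 341.9 km
  C: 252.1 km
  D: 29.7 km
  → nearest: D (29.7 km)
Q5 at (17.0, 157.3):
  A: 29.4 km
  B: 263.9 km
  C: 225.1 km
  D: 119.0 km
  → nearest: A (29.4 km)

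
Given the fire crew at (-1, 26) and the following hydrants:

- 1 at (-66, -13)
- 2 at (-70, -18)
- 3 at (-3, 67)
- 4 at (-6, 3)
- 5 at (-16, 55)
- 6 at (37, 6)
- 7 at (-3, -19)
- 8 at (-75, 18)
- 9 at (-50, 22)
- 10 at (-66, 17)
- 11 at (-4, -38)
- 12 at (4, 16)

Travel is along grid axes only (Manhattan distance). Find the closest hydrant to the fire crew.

Distances from (-1, 26):
1: 104
2: 113
3: 43
4: 28
5: 44
6: 58
7: 47
8: 82
9: 53
10: 74
11: 67
12: 15
Minimum: 12 at 15.

12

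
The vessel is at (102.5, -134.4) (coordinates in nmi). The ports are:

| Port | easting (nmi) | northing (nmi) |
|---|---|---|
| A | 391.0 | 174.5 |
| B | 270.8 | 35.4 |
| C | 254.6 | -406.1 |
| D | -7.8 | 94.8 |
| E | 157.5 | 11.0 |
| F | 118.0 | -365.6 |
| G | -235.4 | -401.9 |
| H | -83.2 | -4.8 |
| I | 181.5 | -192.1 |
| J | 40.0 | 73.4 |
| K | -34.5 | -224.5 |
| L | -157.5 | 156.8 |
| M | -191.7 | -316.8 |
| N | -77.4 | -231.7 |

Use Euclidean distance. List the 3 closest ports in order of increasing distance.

Distances from (102.5, -134.4):
A: √((288.5)² + (308.9)²) = √(83232.250 + 95419.210) = 422.7 nmi
B: √((168.3)² + (169.8)²) = √(28324.890 + 28832.040) = 239.1 nmi
C: √((152.1)² + (-271.7)²) = √(23134.410 + 73820.890) = 311.4 nmi
D: √((-110.3)² + (229.2)²) = √(12166.090 + 52532.640) = 254.4 nmi
E: √((55.0)² + (145.4)²) = √(3025.000 + 21141.160) = 155.5 nmi
F: √((15.5)² + (-231.2)²) = √(240.250 + 53453.440) = 231.7 nmi
G: √((-337.9)² + (-267.5)²) = √(114176.410 + 71556.250) = 431.0 nmi
H: √((-185.7)² + (129.6)²) = √(34484.490 + 16796.160) = 226.5 nmi
I: √((79.0)² + (-57.7)²) = √(6241.000 + 3329.290) = 97.8 nmi
J: √((-62.5)² + (207.8)²) = √(3906.250 + 43180.840) = 217.0 nmi
K: √((-137.0)² + (-90.1)²) = √(18769.000 + 8118.010) = 164.0 nmi
L: √((-260.0)² + (291.2)²) = √(67600.000 + 84797.440) = 390.4 nmi
M: √((-294.2)² + (-182.4)²) = √(86553.640 + 33269.760) = 346.2 nmi
N: √((-179.9)² + (-97.3)²) = √(32364.010 + 9467.290) = 204.5 nmi
Sorted: I (97.8 nmi) < E (155.5 nmi) < K (164.0 nmi) < N (204.5 nmi) < J (217.0 nmi) < …

I, E, K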